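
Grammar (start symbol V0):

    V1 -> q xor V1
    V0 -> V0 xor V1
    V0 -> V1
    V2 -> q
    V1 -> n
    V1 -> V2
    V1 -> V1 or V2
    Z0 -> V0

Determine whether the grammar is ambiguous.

Ambiguous

Witness: q xor n

Derivation 1: V0 ⇒ V0 xor V1 ⇒ V1 xor V1 ⇒ V2 xor V1 ⇒ q xor V1 ⇒ q xor n
Derivation 2: V0 ⇒ V1 ⇒ q xor V1 ⇒ q xor n

Two distinct leftmost derivations for the same string.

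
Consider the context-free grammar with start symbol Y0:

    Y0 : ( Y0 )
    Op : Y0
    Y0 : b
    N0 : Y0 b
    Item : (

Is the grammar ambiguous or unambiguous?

Only Y0 is reachable from Y0; ignoring the rest: Each string is a nest of matched brackets around a single atom. An opening bracket forces the recursive rule; an atom forces the base rule.

Unambiguous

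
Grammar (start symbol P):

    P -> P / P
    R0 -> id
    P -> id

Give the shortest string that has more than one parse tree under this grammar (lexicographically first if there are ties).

length 1: no string has ≥2 trees
length 3: no string has ≥2 trees
length 5: id / id / id has 2 parse trees

Two derivations of id / id / id:
  P ⇒ P / P ⇒ P / P / P ⇒ id / P / P ⇒ id / id / P ⇒ id / id / id
  P ⇒ P / P ⇒ id / P ⇒ id / P / P ⇒ id / id / P ⇒ id / id / id

id / id / id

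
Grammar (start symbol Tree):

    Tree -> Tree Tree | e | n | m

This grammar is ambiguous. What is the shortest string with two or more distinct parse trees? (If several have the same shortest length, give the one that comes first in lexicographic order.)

length 1: no string has ≥2 trees
length 2: no string has ≥2 trees
length 3: e e e has 2 parse trees

Two derivations of e e e:
  Tree ⇒ Tree Tree ⇒ Tree Tree Tree ⇒ e Tree Tree ⇒ e e Tree ⇒ e e e
  Tree ⇒ Tree Tree ⇒ e Tree ⇒ e Tree Tree ⇒ e e Tree ⇒ e e e

e e e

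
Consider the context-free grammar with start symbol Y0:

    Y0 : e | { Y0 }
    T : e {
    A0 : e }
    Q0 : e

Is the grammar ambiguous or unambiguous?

Unambiguous

(T, A0, Q0 are unreachable from Y0, so their rules don't affect L(Y0).) L(Y0) is { openⁿ atom closeⁿ : n ≥ 0 }. The bracket depth fixes n, and the derivation is forced at every step.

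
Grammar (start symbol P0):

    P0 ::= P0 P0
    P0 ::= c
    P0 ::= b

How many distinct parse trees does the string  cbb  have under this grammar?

Parse trees for cbb:
  [P0 [P0 c] [P0 [P0 b] [P0 b]]]
  [P0 [P0 [P0 c] [P0 b]] [P0 b]]

2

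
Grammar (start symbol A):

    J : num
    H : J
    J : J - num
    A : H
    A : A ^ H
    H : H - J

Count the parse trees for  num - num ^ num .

Parse trees for num - num ^ num:
  [A [A [H [J [J num] - num]]] ^ [H [J num]]]
  [A [A [H [H [J num]] - [J num]]] ^ [H [J num]]]

2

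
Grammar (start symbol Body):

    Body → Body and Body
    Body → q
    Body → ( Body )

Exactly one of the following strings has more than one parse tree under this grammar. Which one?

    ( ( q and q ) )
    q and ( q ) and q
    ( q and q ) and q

( ( q and q ) ): 1 tree
q and ( q ) and q: 2 trees
( q and q ) and q: 1 tree

q and ( q ) and q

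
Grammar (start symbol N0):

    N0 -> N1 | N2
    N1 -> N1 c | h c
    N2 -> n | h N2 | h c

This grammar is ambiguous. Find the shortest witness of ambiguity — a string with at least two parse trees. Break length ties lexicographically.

h c

length 1: no string has ≥2 trees
length 2: h c has 2 parse trees

Two derivations of h c:
  N0 ⇒ N1 ⇒ h c
  N0 ⇒ N2 ⇒ h c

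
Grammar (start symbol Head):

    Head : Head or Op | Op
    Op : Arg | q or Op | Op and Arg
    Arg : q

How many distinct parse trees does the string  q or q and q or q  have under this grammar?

3

Parse trees for q or q and q or q:
  [Head [Head [Head [Op [Arg q]]] or [Op [Op [Arg q]] and [Arg q]]] or [Op [Arg q]]]
  [Head [Head [Op q or [Op [Op [Arg q]] and [Arg q]]]] or [Op [Arg q]]]
  [Head [Head [Op [Op q or [Op [Arg q]]] and [Arg q]]] or [Op [Arg q]]]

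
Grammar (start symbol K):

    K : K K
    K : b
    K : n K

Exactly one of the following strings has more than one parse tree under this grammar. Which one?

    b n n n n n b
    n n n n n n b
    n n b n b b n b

n n b n b b n b

b n n n n n b: 1 tree
n n n n n n b: 1 tree
n n b n b b n b: 43 trees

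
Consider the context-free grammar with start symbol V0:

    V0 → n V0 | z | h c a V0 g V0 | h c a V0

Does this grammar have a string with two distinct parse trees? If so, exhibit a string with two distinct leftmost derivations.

Ambiguous

Witness: h c a h c a z g z

Derivation 1: V0 ⇒ h c a V0 g V0 ⇒ h c a h c a V0 g V0 ⇒ h c a h c a z g V0 ⇒ h c a h c a z g z
Derivation 2: V0 ⇒ h c a V0 ⇒ h c a h c a V0 g V0 ⇒ h c a h c a z g V0 ⇒ h c a h c a z g z

Two distinct leftmost derivations for the same string.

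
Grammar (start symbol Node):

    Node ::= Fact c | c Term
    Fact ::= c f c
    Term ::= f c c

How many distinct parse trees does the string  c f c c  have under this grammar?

Parse trees for c f c c:
  [Node [Fact c f c] c]
  [Node c [Term f c c]]

2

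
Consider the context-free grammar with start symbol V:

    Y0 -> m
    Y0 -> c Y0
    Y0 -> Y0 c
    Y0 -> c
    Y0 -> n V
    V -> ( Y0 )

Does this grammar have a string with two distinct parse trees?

Witness: ( c c )

Derivation 1: V ⇒ ( Y0 ) ⇒ ( c Y0 ) ⇒ ( c c )
Derivation 2: V ⇒ ( Y0 ) ⇒ ( Y0 c ) ⇒ ( c c )

Two distinct leftmost derivations for the same string.

Ambiguous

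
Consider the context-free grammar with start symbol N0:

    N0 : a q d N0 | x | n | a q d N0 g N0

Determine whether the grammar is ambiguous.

Witness: a q d a q d n g n

Derivation 1: N0 ⇒ a q d N0 ⇒ a q d a q d N0 g N0 ⇒ a q d a q d n g N0 ⇒ a q d a q d n g n
Derivation 2: N0 ⇒ a q d N0 g N0 ⇒ a q d a q d N0 g N0 ⇒ a q d a q d n g N0 ⇒ a q d a q d n g n

Two distinct leftmost derivations for the same string.

Ambiguous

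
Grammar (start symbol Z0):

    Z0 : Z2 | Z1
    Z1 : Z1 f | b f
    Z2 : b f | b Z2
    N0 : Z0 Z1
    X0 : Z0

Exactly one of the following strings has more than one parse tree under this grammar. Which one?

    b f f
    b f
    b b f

b f f: 1 tree
b f: 2 trees
b b f: 1 tree

b f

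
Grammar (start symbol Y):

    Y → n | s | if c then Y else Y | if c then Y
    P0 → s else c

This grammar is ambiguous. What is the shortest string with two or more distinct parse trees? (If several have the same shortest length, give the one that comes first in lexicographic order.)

length 1: no string has ≥2 trees
length 4: no string has ≥2 trees
length 6: no string has ≥2 trees
length 7: no string has ≥2 trees
length 9: if c then if c then n else n has 2 parse trees

Two derivations of if c then if c then n else n:
  Y ⇒ if c then Y else Y ⇒ if c then if c then Y else Y ⇒ if c then if c then n else Y ⇒ if c then if c then n else n
  Y ⇒ if c then Y ⇒ if c then if c then Y else Y ⇒ if c then if c then n else Y ⇒ if c then if c then n else n

if c then if c then n else n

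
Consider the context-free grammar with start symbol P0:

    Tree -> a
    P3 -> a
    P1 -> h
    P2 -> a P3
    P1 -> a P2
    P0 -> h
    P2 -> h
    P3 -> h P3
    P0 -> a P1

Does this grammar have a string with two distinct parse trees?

Unambiguous

Only P0, P1, P2, P3 are reachable from P0; ignoring the rest: Each reachable nonterminal has at most one production per leading terminal, and all productions are right-linear; the derivation is determined token-by-token.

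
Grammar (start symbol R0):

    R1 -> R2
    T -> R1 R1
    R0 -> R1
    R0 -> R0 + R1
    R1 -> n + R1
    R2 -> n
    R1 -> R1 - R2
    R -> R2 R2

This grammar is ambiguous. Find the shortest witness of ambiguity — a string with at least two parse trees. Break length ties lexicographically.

length 1: no string has ≥2 trees
length 3: n + n has 2 parse trees

Two derivations of n + n:
  R0 ⇒ R1 ⇒ n + R1 ⇒ n + R2 ⇒ n + n
  R0 ⇒ R0 + R1 ⇒ R1 + R1 ⇒ R2 + R1 ⇒ n + R1 ⇒ n + R2 ⇒ n + n

n + n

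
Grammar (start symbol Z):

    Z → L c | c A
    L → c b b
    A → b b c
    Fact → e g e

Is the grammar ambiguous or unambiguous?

Witness: c b b c

Derivation 1: Z ⇒ L c ⇒ c b b c
Derivation 2: Z ⇒ c A ⇒ c b b c

Two distinct leftmost derivations for the same string.

Ambiguous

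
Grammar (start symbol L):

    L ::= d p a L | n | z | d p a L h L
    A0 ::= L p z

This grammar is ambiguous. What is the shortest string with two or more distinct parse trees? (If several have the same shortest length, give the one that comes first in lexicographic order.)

d p a d p a n h n

length 1: no string has ≥2 trees
length 4: no string has ≥2 trees
length 6: no string has ≥2 trees
length 7: no string has ≥2 trees
length 9: d p a d p a n h n has 2 parse trees

Two derivations of d p a d p a n h n:
  L ⇒ d p a L ⇒ d p a d p a L h L ⇒ d p a d p a n h L ⇒ d p a d p a n h n
  L ⇒ d p a L h L ⇒ d p a d p a L h L ⇒ d p a d p a n h L ⇒ d p a d p a n h n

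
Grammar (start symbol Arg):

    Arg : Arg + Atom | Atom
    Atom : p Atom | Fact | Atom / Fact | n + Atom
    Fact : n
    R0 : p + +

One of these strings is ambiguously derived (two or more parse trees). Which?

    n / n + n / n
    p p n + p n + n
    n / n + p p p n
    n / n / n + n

n / n + n / n: 1 tree
p p n + p n + n: 4 trees
n / n + p p p n: 1 tree
n / n / n + n: 1 tree

p p n + p n + n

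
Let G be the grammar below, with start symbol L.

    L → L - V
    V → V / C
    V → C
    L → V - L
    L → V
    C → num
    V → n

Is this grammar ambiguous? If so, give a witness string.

Ambiguous

Witness: n - n

Derivation 1: L ⇒ L - V ⇒ V - V ⇒ n - V ⇒ n - n
Derivation 2: L ⇒ V - L ⇒ n - L ⇒ n - V ⇒ n - n

Two distinct leftmost derivations for the same string.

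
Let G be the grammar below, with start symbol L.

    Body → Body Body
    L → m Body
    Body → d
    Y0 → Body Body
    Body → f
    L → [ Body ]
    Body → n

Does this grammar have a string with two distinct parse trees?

Ambiguous

Witness: m d d d

Derivation 1: L ⇒ m Body ⇒ m Body Body ⇒ m Body Body Body ⇒ m d Body Body ⇒ m d d Body ⇒ m d d d
Derivation 2: L ⇒ m Body ⇒ m Body Body ⇒ m d Body ⇒ m d Body Body ⇒ m d d Body ⇒ m d d d

Two distinct leftmost derivations for the same string.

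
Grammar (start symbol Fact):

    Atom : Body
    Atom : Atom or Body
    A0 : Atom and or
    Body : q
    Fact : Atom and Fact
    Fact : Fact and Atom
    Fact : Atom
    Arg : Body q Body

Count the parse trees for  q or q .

Parse trees for q or q:
  [Fact [Atom [Atom [Body q]] or [Body q]]]

1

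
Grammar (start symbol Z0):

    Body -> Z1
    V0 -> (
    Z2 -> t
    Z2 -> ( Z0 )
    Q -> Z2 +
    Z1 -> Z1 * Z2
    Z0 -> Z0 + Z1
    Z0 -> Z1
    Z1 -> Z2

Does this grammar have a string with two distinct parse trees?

(Q, V0, Body are unreachable from Z0, so their rules don't affect L(Z0).) This is a standard precedence ladder (Z0 over Z1 over Z2), with each level left-recursive on its own operator ('+' at Z0, '*' at Z1). That structure is LR(1), hence unambiguous.

Unambiguous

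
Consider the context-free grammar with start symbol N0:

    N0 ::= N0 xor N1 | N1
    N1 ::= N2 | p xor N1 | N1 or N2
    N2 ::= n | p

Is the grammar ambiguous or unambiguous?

Witness: p xor n

Derivation 1: N0 ⇒ N0 xor N1 ⇒ N1 xor N1 ⇒ N2 xor N1 ⇒ p xor N1 ⇒ p xor N2 ⇒ p xor n
Derivation 2: N0 ⇒ N1 ⇒ p xor N1 ⇒ p xor N2 ⇒ p xor n

Two distinct leftmost derivations for the same string.

Ambiguous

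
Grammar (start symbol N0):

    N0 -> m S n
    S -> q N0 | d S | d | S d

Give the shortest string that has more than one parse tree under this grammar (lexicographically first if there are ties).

m d d n

length 3: no string has ≥2 trees
length 4: m d d n has 2 parse trees

Two derivations of m d d n:
  N0 ⇒ m S n ⇒ m d S n ⇒ m d d n
  N0 ⇒ m S n ⇒ m S d n ⇒ m d d n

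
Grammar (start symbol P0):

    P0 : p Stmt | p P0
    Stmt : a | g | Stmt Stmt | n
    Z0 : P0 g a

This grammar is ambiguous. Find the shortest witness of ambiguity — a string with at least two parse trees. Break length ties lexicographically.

length 2: no string has ≥2 trees
length 3: no string has ≥2 trees
length 4: p a a a has 2 parse trees

Two derivations of p a a a:
  P0 ⇒ p Stmt ⇒ p Stmt Stmt ⇒ p a Stmt ⇒ p a Stmt Stmt ⇒ p a a Stmt ⇒ p a a a
  P0 ⇒ p Stmt ⇒ p Stmt Stmt ⇒ p Stmt Stmt Stmt ⇒ p a Stmt Stmt ⇒ p a a Stmt ⇒ p a a a

p a a a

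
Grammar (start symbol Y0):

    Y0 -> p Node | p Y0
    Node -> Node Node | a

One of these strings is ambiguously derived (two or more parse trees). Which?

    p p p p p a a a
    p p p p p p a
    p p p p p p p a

p p p p p a a a: 2 trees
p p p p p p a: 1 tree
p p p p p p p a: 1 tree

p p p p p a a a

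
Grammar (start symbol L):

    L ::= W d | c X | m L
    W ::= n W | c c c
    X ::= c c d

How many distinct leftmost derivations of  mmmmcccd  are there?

2

Parse trees for mmmmcccd:
  [L m [L m [L m [L m [L [W c c c] d]]]]]
  [L m [L m [L m [L m [L c [X c c d]]]]]]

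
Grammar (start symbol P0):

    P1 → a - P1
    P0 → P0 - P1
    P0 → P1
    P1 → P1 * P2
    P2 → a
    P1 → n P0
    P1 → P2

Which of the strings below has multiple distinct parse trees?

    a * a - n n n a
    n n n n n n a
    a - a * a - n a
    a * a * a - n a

a * a - n n n a: 1 tree
n n n n n n a: 1 tree
a - a * a - n a: 3 trees
a * a * a - n a: 1 tree

a - a * a - n a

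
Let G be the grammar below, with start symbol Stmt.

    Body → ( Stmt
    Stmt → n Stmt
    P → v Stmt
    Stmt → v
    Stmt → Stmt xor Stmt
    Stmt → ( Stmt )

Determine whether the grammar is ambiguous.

Ambiguous

Witness: n v xor v

Derivation 1: Stmt ⇒ n Stmt ⇒ n Stmt xor Stmt ⇒ n v xor Stmt ⇒ n v xor v
Derivation 2: Stmt ⇒ Stmt xor Stmt ⇒ n Stmt xor Stmt ⇒ n v xor Stmt ⇒ n v xor v

Two distinct leftmost derivations for the same string.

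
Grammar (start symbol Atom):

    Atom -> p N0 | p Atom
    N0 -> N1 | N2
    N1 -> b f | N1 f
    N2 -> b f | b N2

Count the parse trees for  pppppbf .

Parse trees for pppppbf:
  [Atom p [Atom p [Atom p [Atom p [Atom p [N0 [N1 b f]]]]]]]
  [Atom p [Atom p [Atom p [Atom p [Atom p [N0 [N2 b f]]]]]]]

2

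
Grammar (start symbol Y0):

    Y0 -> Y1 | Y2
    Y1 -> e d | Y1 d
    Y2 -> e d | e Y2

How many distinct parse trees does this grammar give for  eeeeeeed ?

Parse trees for eeeeeeed:
  [Y0 [Y2 e [Y2 e [Y2 e [Y2 e [Y2 e [Y2 e [Y2 e d]]]]]]]]

1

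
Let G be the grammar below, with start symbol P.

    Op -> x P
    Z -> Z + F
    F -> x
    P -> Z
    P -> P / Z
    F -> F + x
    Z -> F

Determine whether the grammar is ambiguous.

Ambiguous

Witness: x + x

Derivation 1: P ⇒ Z ⇒ Z + F ⇒ F + F ⇒ x + F ⇒ x + x
Derivation 2: P ⇒ Z ⇒ F ⇒ F + x ⇒ x + x

Two distinct leftmost derivations for the same string.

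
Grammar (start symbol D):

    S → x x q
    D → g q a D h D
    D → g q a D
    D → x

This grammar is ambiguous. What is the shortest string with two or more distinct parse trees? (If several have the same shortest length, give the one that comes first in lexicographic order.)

length 1: no string has ≥2 trees
length 4: no string has ≥2 trees
length 6: no string has ≥2 trees
length 7: no string has ≥2 trees
length 9: g q a g q a x h x has 2 parse trees

Two derivations of g q a g q a x h x:
  D ⇒ g q a D h D ⇒ g q a g q a D h D ⇒ g q a g q a x h D ⇒ g q a g q a x h x
  D ⇒ g q a D ⇒ g q a g q a D h D ⇒ g q a g q a x h D ⇒ g q a g q a x h x

g q a g q a x h x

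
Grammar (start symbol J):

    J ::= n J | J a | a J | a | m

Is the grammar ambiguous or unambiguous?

Ambiguous

Witness: a a

Derivation 1: J ⇒ J a ⇒ a a
Derivation 2: J ⇒ a J ⇒ a a

Two distinct leftmost derivations for the same string.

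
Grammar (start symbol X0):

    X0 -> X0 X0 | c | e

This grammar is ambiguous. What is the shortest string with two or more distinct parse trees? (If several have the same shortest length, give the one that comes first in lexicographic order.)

length 1: no string has ≥2 trees
length 2: no string has ≥2 trees
length 3: c c c has 2 parse trees

Two derivations of c c c:
  X0 ⇒ X0 X0 ⇒ X0 X0 X0 ⇒ c X0 X0 ⇒ c c X0 ⇒ c c c
  X0 ⇒ X0 X0 ⇒ c X0 ⇒ c X0 X0 ⇒ c c X0 ⇒ c c c

c c c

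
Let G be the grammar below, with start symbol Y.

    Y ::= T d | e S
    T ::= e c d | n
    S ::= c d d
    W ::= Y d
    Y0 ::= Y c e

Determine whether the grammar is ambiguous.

Ambiguous

Witness: e c d d

Derivation 1: Y ⇒ T d ⇒ e c d d
Derivation 2: Y ⇒ e S ⇒ e c d d

Two distinct leftmost derivations for the same string.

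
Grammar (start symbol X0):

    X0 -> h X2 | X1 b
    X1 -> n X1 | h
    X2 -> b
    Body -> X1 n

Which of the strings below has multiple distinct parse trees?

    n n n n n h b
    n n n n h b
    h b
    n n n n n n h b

h b

n n n n n h b: 1 tree
n n n n h b: 1 tree
h b: 2 trees
n n n n n n h b: 1 tree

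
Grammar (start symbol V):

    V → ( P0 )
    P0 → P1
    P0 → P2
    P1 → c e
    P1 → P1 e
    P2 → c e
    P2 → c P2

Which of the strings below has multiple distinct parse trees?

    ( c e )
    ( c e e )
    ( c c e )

( c e ): 2 trees
( c e e ): 1 tree
( c c e ): 1 tree

( c e )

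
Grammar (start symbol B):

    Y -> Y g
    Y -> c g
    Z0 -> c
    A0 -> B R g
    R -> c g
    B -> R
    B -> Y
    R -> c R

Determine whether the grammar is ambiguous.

Witness: c g

Derivation 1: B ⇒ R ⇒ c g
Derivation 2: B ⇒ Y ⇒ c g

Two distinct leftmost derivations for the same string.

Ambiguous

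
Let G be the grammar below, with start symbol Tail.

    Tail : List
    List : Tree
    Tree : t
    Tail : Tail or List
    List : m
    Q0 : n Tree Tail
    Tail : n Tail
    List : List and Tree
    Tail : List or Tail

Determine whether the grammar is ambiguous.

Ambiguous

Witness: m or m

Derivation 1: Tail ⇒ Tail or List ⇒ List or List ⇒ m or List ⇒ m or m
Derivation 2: Tail ⇒ List or Tail ⇒ m or Tail ⇒ m or List ⇒ m or m

Two distinct leftmost derivations for the same string.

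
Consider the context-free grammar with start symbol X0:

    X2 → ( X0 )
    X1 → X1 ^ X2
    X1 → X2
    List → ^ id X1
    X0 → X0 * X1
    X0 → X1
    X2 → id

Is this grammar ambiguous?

(List is unreachable from X0, so its rules don't affect L(X0).) This is a standard precedence ladder (X0 over X1 over X2), with each level left-recursive on its own operator ('*' at X0, '^' at X1). That structure is LR(1), hence unambiguous.

Unambiguous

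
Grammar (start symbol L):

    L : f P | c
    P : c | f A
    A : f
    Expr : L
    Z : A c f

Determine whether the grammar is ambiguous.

Unambiguous

Only L, P, A are reachable from L; ignoring the rest: Restricted to the reachable nonterminals, every rule has the form A → t or A → t B, and no two rules for the same A share a first terminal. The grammar encodes a DFA — one run per string.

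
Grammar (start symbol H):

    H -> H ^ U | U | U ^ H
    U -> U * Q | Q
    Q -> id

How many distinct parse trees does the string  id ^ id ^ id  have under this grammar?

4

Parse trees for id ^ id ^ id:
  [H [H [H [U [Q id]]] ^ [U [Q id]]] ^ [U [Q id]]]
  [H [H [U [Q id]] ^ [H [U [Q id]]]] ^ [U [Q id]]]
  [H [U [Q id]] ^ [H [H [U [Q id]]] ^ [U [Q id]]]]
  [H [U [Q id]] ^ [H [U [Q id]] ^ [H [U [Q id]]]]]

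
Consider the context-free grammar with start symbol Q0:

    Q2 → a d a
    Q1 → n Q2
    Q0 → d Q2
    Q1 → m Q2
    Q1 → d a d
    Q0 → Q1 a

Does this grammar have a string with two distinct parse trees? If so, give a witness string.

Witness: d a d a

Derivation 1: Q0 ⇒ d Q2 ⇒ d a d a
Derivation 2: Q0 ⇒ Q1 a ⇒ d a d a

Two distinct leftmost derivations for the same string.

Ambiguous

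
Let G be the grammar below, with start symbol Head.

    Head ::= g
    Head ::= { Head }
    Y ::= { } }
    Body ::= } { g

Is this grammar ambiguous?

(Body, Y are unreachable from Head, so their rules don't affect L(Head).) Each string is a nest of matched brackets around a single atom. An opening bracket forces the recursive rule; an atom forces the base rule.

Unambiguous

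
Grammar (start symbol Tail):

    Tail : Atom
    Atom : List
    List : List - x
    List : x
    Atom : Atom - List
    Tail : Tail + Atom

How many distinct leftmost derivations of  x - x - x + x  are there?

Parse trees for x - x - x + x:
  [Tail [Tail [Atom [List [List [List x] - x] - x]]] + [Atom [List x]]]
  [Tail [Tail [Atom [Atom [List x]] - [List [List x] - x]]] + [Atom [List x]]]
  [Tail [Tail [Atom [Atom [List [List x] - x]] - [List x]]] + [Atom [List x]]]
  [Tail [Tail [Atom [Atom [Atom [List x]] - [List x]] - [List x]]] + [Atom [List x]]]

4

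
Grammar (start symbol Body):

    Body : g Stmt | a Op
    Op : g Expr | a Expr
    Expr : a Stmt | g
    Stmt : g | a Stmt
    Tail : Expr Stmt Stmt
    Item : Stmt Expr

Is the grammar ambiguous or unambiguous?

(Tail, Item are unreachable from Body, so their rules don't affect L(Body).) Restricted to the reachable nonterminals, every rule has the form A → t or A → t B, and no two rules for the same A share a first terminal. The grammar encodes a DFA — one run per string.

Unambiguous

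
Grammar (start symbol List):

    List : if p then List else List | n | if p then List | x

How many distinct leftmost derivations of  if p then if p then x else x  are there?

2

Parse trees for if p then if p then x else x:
  [List if p then [List if p then [List x]] else [List x]]
  [List if p then [List if p then [List x] else [List x]]]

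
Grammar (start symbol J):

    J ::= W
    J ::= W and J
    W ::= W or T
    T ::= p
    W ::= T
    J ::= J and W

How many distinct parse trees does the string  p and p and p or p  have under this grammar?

Parse trees for p and p and p or p:
  [J [W [T p]] and [J [W [T p]] and [J [W [W [T p]] or [T p]]]]]
  [J [W [T p]] and [J [J [W [T p]]] and [W [W [T p]] or [T p]]]]
  [J [J [W [T p]] and [J [W [T p]]]] and [W [W [T p]] or [T p]]]
  [J [J [J [W [T p]]] and [W [T p]]] and [W [W [T p]] or [T p]]]

4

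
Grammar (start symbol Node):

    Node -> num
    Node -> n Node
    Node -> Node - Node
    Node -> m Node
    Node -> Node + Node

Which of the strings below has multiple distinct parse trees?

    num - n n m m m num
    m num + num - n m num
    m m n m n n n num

num - n n m m m num: 1 tree
m num + num - n m num: 5 trees
m m n m n n n num: 1 tree

m num + num - n m num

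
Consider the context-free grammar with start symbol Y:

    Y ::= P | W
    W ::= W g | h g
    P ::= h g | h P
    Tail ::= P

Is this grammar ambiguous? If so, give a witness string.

Ambiguous

Witness: h g

Derivation 1: Y ⇒ P ⇒ h g
Derivation 2: Y ⇒ W ⇒ h g

Two distinct leftmost derivations for the same string.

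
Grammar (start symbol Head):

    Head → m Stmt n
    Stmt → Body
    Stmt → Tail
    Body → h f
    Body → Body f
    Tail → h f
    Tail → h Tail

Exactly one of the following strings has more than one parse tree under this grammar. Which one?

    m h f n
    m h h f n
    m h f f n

m h f n

m h f n: 2 trees
m h h f n: 1 tree
m h f f n: 1 tree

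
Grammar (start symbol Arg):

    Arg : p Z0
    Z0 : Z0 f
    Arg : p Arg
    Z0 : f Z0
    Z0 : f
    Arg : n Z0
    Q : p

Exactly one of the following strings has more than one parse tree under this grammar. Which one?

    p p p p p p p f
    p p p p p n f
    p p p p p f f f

p p p p p p p f: 1 tree
p p p p p n f: 1 tree
p p p p p f f f: 4 trees

p p p p p f f f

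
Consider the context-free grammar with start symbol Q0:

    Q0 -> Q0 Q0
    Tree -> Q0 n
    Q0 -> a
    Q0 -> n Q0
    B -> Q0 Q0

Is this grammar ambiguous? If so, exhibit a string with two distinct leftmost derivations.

Witness: a a a

Derivation 1: Q0 ⇒ Q0 Q0 ⇒ Q0 Q0 Q0 ⇒ a Q0 Q0 ⇒ a a Q0 ⇒ a a a
Derivation 2: Q0 ⇒ Q0 Q0 ⇒ a Q0 ⇒ a Q0 Q0 ⇒ a a Q0 ⇒ a a a

Two distinct leftmost derivations for the same string.

Ambiguous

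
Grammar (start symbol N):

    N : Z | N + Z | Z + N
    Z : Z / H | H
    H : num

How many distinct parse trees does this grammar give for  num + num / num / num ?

Parse trees for num + num / num / num:
  [N [N [Z [H num]]] + [Z [Z [Z [H num]] / [H num]] / [H num]]]
  [N [Z [H num]] + [N [Z [Z [Z [H num]] / [H num]] / [H num]]]]

2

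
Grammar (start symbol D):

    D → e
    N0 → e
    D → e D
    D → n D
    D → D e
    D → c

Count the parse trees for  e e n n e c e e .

21

Parse trees for e e n n e c e e (showing first 6 of 21):
  [D e [D e [D n [D n [D e [D [D [D c] e] e]]]]]]
  [D e [D e [D n [D n [D [D e [D [D c] e]] e]]]]]
  [D e [D e [D n [D n [D [D [D e [D c]] e] e]]]]]
  [D e [D e [D n [D [D n [D e [D [D c] e]]] e]]]]
  [D e [D e [D n [D [D n [D [D e [D c]] e]] e]]]]
  [D e [D e [D n [D [D [D n [D e [D c]]] e] e]]]]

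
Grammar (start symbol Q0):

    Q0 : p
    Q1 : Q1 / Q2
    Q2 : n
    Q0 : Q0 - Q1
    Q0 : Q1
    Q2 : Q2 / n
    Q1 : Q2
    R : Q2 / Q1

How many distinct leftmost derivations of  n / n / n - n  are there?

4

Parse trees for n / n / n - n:
  [Q0 [Q0 [Q1 [Q1 [Q2 n]] / [Q2 [Q2 n] / n]]] - [Q1 [Q2 n]]]
  [Q0 [Q0 [Q1 [Q1 [Q1 [Q2 n]] / [Q2 n]] / [Q2 n]]] - [Q1 [Q2 n]]]
  [Q0 [Q0 [Q1 [Q1 [Q2 [Q2 n] / n]] / [Q2 n]]] - [Q1 [Q2 n]]]
  [Q0 [Q0 [Q1 [Q2 [Q2 [Q2 n] / n] / n]]] - [Q1 [Q2 n]]]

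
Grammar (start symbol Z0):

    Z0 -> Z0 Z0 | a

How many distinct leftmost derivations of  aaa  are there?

Parse trees for aaa:
  [Z0 [Z0 a] [Z0 [Z0 a] [Z0 a]]]
  [Z0 [Z0 [Z0 a] [Z0 a]] [Z0 a]]

2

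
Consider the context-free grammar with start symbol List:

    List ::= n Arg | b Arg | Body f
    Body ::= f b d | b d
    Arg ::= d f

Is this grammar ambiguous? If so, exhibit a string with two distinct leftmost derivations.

Witness: b d f

Derivation 1: List ⇒ b Arg ⇒ b d f
Derivation 2: List ⇒ Body f ⇒ b d f

Two distinct leftmost derivations for the same string.

Ambiguous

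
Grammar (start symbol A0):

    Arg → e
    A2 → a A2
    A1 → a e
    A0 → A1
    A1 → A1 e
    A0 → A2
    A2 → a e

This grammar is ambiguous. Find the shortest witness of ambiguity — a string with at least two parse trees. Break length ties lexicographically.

length 2: a e has 2 parse trees

Two derivations of a e:
  A0 ⇒ A1 ⇒ a e
  A0 ⇒ A2 ⇒ a e

a e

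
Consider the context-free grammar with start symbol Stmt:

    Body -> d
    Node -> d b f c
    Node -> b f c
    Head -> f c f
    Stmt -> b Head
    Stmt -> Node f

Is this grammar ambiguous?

Ambiguous

Witness: b f c f

Derivation 1: Stmt ⇒ b Head ⇒ b f c f
Derivation 2: Stmt ⇒ Node f ⇒ b f c f

Two distinct leftmost derivations for the same string.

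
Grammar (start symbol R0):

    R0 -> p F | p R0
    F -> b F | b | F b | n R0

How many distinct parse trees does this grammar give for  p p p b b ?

Parse trees for p p p b b:
  [R0 p [R0 p [R0 p [F b [F b]]]]]
  [R0 p [R0 p [R0 p [F [F b] b]]]]

2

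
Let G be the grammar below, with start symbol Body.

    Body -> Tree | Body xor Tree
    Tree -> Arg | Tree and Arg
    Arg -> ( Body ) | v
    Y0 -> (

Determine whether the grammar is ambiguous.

(Y0 is unreachable from Body, so its rules don't affect L(Body).) Body → Body xor Tree | Tree  ;  Tree → Tree and Arg | Arg  — a left-associative chain with Arg at the bottom. Each string factors uniquely by precedence.

Unambiguous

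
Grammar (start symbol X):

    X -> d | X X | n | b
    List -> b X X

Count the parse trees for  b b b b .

5

Parse trees for b b b b:
  [X [X b] [X [X b] [X [X b] [X b]]]]
  [X [X b] [X [X [X b] [X b]] [X b]]]
  [X [X [X b] [X b]] [X [X b] [X b]]]
  [X [X [X b] [X [X b] [X b]]] [X b]]
  [X [X [X [X b] [X b]] [X b]] [X b]]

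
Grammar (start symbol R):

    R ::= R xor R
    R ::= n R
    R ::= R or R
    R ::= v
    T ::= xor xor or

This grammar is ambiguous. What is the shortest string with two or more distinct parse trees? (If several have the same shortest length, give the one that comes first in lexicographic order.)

n v or v

length 1: no string has ≥2 trees
length 2: no string has ≥2 trees
length 3: no string has ≥2 trees
length 4: n v or v has 2 parse trees

Two derivations of n v or v:
  R ⇒ n R ⇒ n R or R ⇒ n v or R ⇒ n v or v
  R ⇒ R or R ⇒ n R or R ⇒ n v or R ⇒ n v or v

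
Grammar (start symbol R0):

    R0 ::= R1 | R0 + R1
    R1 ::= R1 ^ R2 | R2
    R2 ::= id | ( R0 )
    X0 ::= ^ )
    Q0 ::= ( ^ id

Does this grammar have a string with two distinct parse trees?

Only R0, R1, R2 are reachable from R0; ignoring the rest: R0 → R0 + R1 | R1  ;  R1 → R1 ^ R2 | R2  — a left-associative chain with R2 at the bottom. Each string factors uniquely by precedence.

Unambiguous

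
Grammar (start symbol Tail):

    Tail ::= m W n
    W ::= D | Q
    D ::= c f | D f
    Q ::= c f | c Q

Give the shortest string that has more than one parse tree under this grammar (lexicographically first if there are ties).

m c f n

length 4: m c f n has 2 parse trees

Two derivations of m c f n:
  Tail ⇒ m W n ⇒ m D n ⇒ m c f n
  Tail ⇒ m W n ⇒ m Q n ⇒ m c f n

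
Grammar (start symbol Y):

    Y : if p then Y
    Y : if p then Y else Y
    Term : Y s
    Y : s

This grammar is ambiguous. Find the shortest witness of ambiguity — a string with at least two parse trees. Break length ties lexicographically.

if p then if p then s else s

length 1: no string has ≥2 trees
length 4: no string has ≥2 trees
length 6: no string has ≥2 trees
length 7: no string has ≥2 trees
length 9: if p then if p then s else s has 2 parse trees

Two derivations of if p then if p then s else s:
  Y ⇒ if p then Y ⇒ if p then if p then Y else Y ⇒ if p then if p then s else Y ⇒ if p then if p then s else s
  Y ⇒ if p then Y else Y ⇒ if p then if p then Y else Y ⇒ if p then if p then s else Y ⇒ if p then if p then s else s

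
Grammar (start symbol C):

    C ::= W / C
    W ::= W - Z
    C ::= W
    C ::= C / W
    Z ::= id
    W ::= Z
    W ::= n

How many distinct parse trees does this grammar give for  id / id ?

Parse trees for id / id:
  [C [W [Z id]] / [C [W [Z id]]]]
  [C [C [W [Z id]]] / [W [Z id]]]

2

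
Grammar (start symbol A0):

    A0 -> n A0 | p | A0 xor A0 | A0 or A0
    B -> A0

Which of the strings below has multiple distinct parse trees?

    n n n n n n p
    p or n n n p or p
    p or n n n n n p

n n n n n n p: 1 tree
p or n n n p or p: 5 trees
p or n n n n n p: 1 tree

p or n n n p or p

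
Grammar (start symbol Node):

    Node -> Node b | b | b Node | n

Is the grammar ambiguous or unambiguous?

Witness: b b

Derivation 1: Node ⇒ Node b ⇒ b b
Derivation 2: Node ⇒ b Node ⇒ b b

Two distinct leftmost derivations for the same string.

Ambiguous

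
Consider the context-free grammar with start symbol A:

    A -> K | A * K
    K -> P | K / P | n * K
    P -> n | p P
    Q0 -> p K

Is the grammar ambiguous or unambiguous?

Ambiguous

Witness: n * n

Derivation 1: A ⇒ K ⇒ n * K ⇒ n * P ⇒ n * n
Derivation 2: A ⇒ A * K ⇒ K * K ⇒ P * K ⇒ n * K ⇒ n * P ⇒ n * n

Two distinct leftmost derivations for the same string.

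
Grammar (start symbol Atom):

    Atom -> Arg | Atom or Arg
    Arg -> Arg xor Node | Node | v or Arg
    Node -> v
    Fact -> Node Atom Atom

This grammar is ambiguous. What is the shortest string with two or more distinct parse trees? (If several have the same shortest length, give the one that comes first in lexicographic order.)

length 1: no string has ≥2 trees
length 3: v or v has 2 parse trees

Two derivations of v or v:
  Atom ⇒ Arg ⇒ v or Arg ⇒ v or Node ⇒ v or v
  Atom ⇒ Atom or Arg ⇒ Arg or Arg ⇒ Node or Arg ⇒ v or Arg ⇒ v or Node ⇒ v or v

v or v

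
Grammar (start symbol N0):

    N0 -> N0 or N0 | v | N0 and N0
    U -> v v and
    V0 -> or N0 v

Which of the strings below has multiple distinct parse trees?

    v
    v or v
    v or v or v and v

v: 1 tree
v or v: 1 tree
v or v or v and v: 5 trees

v or v or v and v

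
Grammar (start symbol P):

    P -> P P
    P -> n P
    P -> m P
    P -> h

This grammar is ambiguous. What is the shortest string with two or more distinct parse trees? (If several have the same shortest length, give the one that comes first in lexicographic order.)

h h h

length 1: no string has ≥2 trees
length 2: no string has ≥2 trees
length 3: h h h has 2 parse trees

Two derivations of h h h:
  P ⇒ P P ⇒ P P P ⇒ h P P ⇒ h h P ⇒ h h h
  P ⇒ P P ⇒ h P ⇒ h P P ⇒ h h P ⇒ h h h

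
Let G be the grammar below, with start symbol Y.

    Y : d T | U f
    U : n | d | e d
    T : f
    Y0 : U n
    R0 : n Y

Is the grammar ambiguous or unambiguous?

Ambiguous

Witness: d f

Derivation 1: Y ⇒ d T ⇒ d f
Derivation 2: Y ⇒ U f ⇒ d f

Two distinct leftmost derivations for the same string.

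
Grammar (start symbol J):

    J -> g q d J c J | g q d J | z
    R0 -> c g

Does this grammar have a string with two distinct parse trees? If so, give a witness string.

Ambiguous

Witness: g q d g q d z c z

Derivation 1: J ⇒ g q d J c J ⇒ g q d g q d J c J ⇒ g q d g q d z c J ⇒ g q d g q d z c z
Derivation 2: J ⇒ g q d J ⇒ g q d g q d J c J ⇒ g q d g q d z c J ⇒ g q d g q d z c z

Two distinct leftmost derivations for the same string.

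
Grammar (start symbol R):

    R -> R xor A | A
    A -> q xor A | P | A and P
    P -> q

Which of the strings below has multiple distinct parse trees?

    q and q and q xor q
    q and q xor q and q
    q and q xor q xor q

q and q and q xor q: 1 tree
q and q xor q and q: 1 tree
q and q xor q xor q: 2 trees

q and q xor q xor q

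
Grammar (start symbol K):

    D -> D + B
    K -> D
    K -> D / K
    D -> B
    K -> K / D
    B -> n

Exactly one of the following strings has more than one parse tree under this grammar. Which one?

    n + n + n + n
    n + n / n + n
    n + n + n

n + n / n + n

n + n + n + n: 1 tree
n + n / n + n: 2 trees
n + n + n: 1 tree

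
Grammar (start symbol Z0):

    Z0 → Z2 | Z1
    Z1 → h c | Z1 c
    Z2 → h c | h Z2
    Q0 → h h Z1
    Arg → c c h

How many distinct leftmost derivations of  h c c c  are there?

1

Parse trees for h c c c:
  [Z0 [Z1 [Z1 [Z1 h c] c] c]]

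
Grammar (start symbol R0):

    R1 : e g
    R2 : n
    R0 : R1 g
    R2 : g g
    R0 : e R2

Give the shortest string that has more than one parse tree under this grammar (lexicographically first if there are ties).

e g g

length 2: no string has ≥2 trees
length 3: e g g has 2 parse trees

Two derivations of e g g:
  R0 ⇒ R1 g ⇒ e g g
  R0 ⇒ e R2 ⇒ e g g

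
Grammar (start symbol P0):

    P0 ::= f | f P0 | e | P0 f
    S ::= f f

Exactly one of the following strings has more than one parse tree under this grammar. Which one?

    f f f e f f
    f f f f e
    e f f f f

f f f e f f

f f f e f f: 10 trees
f f f f e: 1 tree
e f f f f: 1 tree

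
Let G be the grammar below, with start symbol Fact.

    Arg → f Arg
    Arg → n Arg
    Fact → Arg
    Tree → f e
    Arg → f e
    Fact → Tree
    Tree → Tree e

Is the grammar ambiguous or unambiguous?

Witness: f e

Derivation 1: Fact ⇒ Arg ⇒ f e
Derivation 2: Fact ⇒ Tree ⇒ f e

Two distinct leftmost derivations for the same string.

Ambiguous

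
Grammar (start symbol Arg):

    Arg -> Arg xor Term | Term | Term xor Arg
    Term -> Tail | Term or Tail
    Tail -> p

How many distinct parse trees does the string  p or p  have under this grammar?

1

Parse trees for p or p:
  [Arg [Term [Term [Tail p]] or [Tail p]]]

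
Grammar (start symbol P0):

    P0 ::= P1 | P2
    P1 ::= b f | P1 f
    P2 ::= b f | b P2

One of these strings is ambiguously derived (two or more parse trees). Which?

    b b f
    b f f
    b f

b f

b b f: 1 tree
b f f: 1 tree
b f: 2 trees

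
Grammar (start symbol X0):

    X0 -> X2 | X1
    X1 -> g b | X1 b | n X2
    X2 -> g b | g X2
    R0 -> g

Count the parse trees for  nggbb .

1

Parse trees for nggbb:
  [X0 [X1 [X1 n [X2 g [X2 g b]]] b]]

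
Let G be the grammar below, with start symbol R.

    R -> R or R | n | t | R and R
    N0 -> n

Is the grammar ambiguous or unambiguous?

Witness: n and n and n

Derivation 1: R ⇒ R and R ⇒ n and R ⇒ n and R and R ⇒ n and n and R ⇒ n and n and n
Derivation 2: R ⇒ R and R ⇒ R and R and R ⇒ n and R and R ⇒ n and n and R ⇒ n and n and n

Two distinct leftmost derivations for the same string.

Ambiguous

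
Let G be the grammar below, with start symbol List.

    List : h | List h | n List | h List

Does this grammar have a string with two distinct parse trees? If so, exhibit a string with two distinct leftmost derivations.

Ambiguous

Witness: h h

Derivation 1: List ⇒ List h ⇒ h h
Derivation 2: List ⇒ h List ⇒ h h

Two distinct leftmost derivations for the same string.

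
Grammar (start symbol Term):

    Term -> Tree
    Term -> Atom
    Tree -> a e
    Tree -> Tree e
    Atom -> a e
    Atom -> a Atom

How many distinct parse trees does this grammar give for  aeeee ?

Parse trees for aeeee:
  [Term [Tree [Tree [Tree [Tree a e] e] e] e]]

1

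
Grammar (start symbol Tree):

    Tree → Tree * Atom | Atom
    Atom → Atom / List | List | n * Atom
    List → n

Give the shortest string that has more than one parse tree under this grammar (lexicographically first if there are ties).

n * n

length 1: no string has ≥2 trees
length 3: n * n has 2 parse trees

Two derivations of n * n:
  Tree ⇒ Tree * Atom ⇒ Atom * Atom ⇒ List * Atom ⇒ n * Atom ⇒ n * List ⇒ n * n
  Tree ⇒ Atom ⇒ n * Atom ⇒ n * List ⇒ n * n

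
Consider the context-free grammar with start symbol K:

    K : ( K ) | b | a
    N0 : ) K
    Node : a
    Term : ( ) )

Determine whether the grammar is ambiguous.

Unambiguous

Only K is reachable from K; ignoring the rest: L(K) is { openⁿ atom closeⁿ : n ≥ 0 }. The bracket depth fixes n, and the derivation is forced at every step.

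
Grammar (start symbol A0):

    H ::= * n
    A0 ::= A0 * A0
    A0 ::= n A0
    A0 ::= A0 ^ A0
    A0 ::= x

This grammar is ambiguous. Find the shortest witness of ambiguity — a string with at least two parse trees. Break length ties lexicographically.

length 1: no string has ≥2 trees
length 2: no string has ≥2 trees
length 3: no string has ≥2 trees
length 4: n x * x has 2 parse trees

Two derivations of n x * x:
  A0 ⇒ A0 * A0 ⇒ n A0 * A0 ⇒ n x * A0 ⇒ n x * x
  A0 ⇒ n A0 ⇒ n A0 * A0 ⇒ n x * A0 ⇒ n x * x

n x * x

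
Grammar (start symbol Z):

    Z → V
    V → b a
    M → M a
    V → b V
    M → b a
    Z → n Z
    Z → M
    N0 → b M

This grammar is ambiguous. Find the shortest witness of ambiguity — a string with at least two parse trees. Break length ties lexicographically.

length 2: b a has 2 parse trees

Two derivations of b a:
  Z ⇒ V ⇒ b a
  Z ⇒ M ⇒ b a

b a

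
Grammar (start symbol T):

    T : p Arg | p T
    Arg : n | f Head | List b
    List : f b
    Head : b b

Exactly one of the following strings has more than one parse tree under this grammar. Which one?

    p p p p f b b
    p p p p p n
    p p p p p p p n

p p p p f b b

p p p p f b b: 2 trees
p p p p p n: 1 tree
p p p p p p p n: 1 tree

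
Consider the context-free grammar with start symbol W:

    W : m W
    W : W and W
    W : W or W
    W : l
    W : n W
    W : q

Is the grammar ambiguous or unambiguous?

Ambiguous

Witness: m l and l

Derivation 1: W ⇒ m W ⇒ m W and W ⇒ m l and W ⇒ m l and l
Derivation 2: W ⇒ W and W ⇒ m W and W ⇒ m l and W ⇒ m l and l

Two distinct leftmost derivations for the same string.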